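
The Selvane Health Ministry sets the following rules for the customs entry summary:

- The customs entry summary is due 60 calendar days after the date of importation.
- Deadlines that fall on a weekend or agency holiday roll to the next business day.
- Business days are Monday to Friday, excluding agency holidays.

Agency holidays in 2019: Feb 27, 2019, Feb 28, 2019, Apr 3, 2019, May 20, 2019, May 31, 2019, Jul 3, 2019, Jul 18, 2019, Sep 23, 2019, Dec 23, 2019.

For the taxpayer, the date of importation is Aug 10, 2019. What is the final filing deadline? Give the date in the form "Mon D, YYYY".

From Aug 10, 2019, 60 calendar days later is Oct 9, 2019.
Since Oct 9, 2019 is a Wednesday and not a holiday, the date is unchanged.
Final deadline: Oct 9, 2019.

Oct 9, 2019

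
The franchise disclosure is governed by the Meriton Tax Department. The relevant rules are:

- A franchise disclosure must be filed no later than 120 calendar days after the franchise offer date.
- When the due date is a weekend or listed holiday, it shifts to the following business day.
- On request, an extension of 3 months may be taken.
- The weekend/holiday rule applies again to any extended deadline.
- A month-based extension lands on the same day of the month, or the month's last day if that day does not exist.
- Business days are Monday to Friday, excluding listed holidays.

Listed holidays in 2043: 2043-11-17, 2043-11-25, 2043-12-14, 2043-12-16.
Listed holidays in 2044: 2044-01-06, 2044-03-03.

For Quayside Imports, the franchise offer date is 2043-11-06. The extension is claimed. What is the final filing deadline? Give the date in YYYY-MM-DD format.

From 2043-11-06, 120 calendar days later is 2044-03-05.
2044-03-05 is a Saturday, so it moves to the next business day, 2044-03-07 (Monday).
Add 3 months to 2044-03-07: 2044-06-07.
2044-06-07 falls on a Tuesday, which is a business day, so no adjustment is needed.
The final due date is 2044-06-07.

2044-06-07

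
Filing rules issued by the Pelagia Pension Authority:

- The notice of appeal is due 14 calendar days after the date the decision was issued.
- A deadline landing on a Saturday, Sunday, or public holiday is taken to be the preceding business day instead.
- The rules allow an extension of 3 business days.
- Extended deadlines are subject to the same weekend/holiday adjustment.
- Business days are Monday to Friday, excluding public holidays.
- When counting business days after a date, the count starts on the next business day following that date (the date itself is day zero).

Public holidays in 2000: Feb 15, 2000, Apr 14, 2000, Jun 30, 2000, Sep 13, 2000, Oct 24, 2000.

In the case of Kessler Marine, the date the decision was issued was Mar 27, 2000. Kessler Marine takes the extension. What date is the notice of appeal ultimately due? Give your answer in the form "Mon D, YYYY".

Trigger date Mar 27, 2000 + 14 calendar days = Apr 10, 2000.
Apr 10, 2000 falls on a Monday, which is a business day, so no adjustment is needed.
Counting 3 further business days from Apr 10, 2000 reaches Apr 13, 2000.
Apr 13, 2000 falls on a Thursday, which is a business day, so no adjustment is needed.
Final deadline: Apr 13, 2000.

Apr 13, 2000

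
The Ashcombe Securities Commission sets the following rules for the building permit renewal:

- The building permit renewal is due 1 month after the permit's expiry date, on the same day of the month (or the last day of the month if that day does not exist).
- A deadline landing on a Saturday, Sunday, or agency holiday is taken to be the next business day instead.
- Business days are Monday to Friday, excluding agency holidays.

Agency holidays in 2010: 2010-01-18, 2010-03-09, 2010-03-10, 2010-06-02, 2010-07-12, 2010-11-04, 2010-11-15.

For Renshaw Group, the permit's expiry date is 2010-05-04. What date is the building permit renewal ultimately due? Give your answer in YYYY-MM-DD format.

2010-06-04

1 month from 2010-05-04 is 2010-06-04.
2010-06-04 falls on a Friday, which is a business day, so no adjustment is needed.
The final due date is 2010-06-04.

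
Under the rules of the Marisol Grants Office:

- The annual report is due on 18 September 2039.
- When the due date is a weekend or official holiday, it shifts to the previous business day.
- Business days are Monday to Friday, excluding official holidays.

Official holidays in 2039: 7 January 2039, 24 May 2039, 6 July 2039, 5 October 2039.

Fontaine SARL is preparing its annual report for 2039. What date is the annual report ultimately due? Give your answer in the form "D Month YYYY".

Start from the fixed due date, 18 September 2039.
Because 18 September 2039 is a Sunday, the deadline becomes 16 September 2039 (Friday).
The final due date is 16 September 2039.

16 September 2039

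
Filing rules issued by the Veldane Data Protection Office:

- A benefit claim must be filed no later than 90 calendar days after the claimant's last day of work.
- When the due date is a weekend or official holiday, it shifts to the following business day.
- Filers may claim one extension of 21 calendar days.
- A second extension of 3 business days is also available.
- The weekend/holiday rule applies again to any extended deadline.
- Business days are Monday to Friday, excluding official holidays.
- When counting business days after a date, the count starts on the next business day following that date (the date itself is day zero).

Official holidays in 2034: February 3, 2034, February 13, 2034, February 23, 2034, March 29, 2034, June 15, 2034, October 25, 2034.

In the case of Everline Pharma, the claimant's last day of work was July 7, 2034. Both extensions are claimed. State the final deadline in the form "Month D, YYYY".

90 calendar days after July 7, 2034 is October 5, 2034.
October 5, 2034 falls on a Thursday, which is a business day, so no adjustment is needed.
Add the 21 calendar-day extension to October 5, 2034: October 26, 2034.
Since October 26, 2034 is a Thursday and not a holiday, the date is unchanged.
Counting 3 further business days from October 26, 2034 reaches October 31, 2034.
October 31, 2034 is a Tuesday and not a listed holiday, so it stands.
So the filing is due October 31, 2034.

October 31, 2034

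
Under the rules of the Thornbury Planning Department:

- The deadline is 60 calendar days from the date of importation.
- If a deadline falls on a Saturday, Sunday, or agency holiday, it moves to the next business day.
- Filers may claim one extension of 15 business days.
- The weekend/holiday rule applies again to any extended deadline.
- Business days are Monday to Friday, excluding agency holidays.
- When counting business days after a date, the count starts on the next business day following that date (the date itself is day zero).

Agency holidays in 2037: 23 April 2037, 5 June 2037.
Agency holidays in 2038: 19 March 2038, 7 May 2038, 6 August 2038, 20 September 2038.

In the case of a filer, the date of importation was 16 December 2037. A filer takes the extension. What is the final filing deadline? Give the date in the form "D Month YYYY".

8 March 2038

Trigger date 16 December 2037 + 60 calendar days = 14 February 2038.
14 February 2038 is a Sunday, so it moves to the next business day, 15 February 2038 (Monday).
Counting 15 further business days from 15 February 2038 reaches 8 March 2038.
8 March 2038 (Monday) is already a business day.
The final due date is 8 March 2038.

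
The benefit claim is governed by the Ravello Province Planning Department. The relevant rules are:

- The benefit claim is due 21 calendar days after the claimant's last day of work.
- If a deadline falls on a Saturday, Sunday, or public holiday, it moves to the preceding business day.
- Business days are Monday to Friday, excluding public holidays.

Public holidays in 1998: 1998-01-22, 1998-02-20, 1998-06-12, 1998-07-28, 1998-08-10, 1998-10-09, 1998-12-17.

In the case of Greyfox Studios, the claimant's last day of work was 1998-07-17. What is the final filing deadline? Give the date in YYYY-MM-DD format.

1998-08-07

From 1998-07-17, 21 calendar days later is 1998-08-07.
1998-08-07 (Friday) is already a business day.
So the filing is due 1998-08-07.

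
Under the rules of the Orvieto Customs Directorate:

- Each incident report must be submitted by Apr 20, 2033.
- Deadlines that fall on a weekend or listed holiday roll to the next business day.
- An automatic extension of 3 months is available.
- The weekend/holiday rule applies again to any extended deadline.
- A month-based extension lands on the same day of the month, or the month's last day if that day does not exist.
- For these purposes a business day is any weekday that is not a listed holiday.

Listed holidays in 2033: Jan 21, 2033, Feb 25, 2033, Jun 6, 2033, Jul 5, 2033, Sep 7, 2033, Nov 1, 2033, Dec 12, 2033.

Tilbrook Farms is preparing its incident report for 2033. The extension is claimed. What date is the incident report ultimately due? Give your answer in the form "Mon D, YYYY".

Start from the fixed due date, Apr 20, 2033.
Apr 20, 2033 (Wednesday) is already a business day.
Add 3 months to Apr 20, 2033: Jul 20, 2033.
Jul 20, 2033 falls on a Wednesday, which is a business day, so no adjustment is needed.
So the filing is due Jul 20, 2033.

Jul 20, 2033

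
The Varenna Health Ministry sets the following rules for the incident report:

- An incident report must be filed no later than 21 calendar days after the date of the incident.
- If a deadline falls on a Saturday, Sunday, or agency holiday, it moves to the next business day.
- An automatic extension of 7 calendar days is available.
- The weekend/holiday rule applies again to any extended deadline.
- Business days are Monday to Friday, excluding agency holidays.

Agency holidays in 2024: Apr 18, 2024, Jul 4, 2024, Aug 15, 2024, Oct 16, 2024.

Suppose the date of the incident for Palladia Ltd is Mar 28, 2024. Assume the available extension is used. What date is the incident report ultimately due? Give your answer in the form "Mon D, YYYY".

Adding 21 calendar days to Mar 28, 2024 gives Apr 18, 2024.
Apr 18, 2024 is a listed holiday; the next business day is Apr 19, 2024 (Friday).
Applying the 7-calendar-day extension: Apr 19, 2024 + 7 days = Apr 26, 2024.
Since Apr 26, 2024 is a Friday and not a holiday, the date is unchanged.
Deadline: Apr 26, 2024.

Apr 26, 2024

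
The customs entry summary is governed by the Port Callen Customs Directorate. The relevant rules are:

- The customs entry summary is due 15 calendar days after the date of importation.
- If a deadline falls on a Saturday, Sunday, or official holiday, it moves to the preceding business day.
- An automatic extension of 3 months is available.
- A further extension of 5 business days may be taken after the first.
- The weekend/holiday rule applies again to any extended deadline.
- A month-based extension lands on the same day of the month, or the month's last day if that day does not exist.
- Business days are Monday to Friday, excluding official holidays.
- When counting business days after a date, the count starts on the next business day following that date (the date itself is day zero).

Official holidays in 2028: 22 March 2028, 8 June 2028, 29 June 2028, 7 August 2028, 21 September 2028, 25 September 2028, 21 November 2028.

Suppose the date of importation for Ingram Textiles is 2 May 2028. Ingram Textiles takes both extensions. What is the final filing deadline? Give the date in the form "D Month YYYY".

Trigger date 2 May 2028 + 15 calendar days = 17 May 2028.
17 May 2028 is a Wednesday and not a listed holiday, so it stands.
The 3 months extension carries 17 May 2028 to 17 August 2028.
17 August 2028 falls on a Thursday, which is a business day, so no adjustment is needed.
Counting 5 further business days from 17 August 2028 reaches 24 August 2028.
24 August 2028 (Thursday) is already a business day.
So the filing is due 24 August 2028.

24 August 2028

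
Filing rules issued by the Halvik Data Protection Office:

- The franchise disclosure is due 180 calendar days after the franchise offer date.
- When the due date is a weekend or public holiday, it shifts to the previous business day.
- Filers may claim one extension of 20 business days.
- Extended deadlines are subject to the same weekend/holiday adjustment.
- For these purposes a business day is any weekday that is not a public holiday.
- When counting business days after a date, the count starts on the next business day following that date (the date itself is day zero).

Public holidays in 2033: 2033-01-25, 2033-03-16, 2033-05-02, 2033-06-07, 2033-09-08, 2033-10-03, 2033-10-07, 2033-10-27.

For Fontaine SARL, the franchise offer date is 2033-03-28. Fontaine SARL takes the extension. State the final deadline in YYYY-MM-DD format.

2033-10-25

Adding 180 calendar days to 2033-03-28 gives 2033-09-24.
2033-09-24 falls on a Saturday. Rolling to the preceding business day gives 2033-09-23, a Friday.
Counting 20 further business days from 2033-09-23 reaches 2033-10-25.
2033-10-25 (Tuesday) is already a business day.
Deadline: 2033-10-25.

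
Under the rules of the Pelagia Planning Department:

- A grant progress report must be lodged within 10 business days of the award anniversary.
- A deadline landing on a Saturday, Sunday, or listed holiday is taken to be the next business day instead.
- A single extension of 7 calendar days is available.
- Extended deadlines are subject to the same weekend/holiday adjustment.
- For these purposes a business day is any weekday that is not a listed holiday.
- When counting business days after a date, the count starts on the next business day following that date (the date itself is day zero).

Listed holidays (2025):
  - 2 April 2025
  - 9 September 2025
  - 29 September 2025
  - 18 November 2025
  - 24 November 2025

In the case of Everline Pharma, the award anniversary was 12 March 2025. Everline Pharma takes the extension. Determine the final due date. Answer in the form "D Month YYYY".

3 April 2025

Counting 10 business days after 12 March 2025 (skipping weekends and listed holidays) reaches 26 March 2025.
Since 26 March 2025 is a Wednesday and not a holiday, the date is unchanged.
Add the 7 calendar-day extension to 26 March 2025: 2 April 2025.
Because 2 April 2025 is a listed holiday, the deadline becomes 3 April 2025 (Thursday).
So the filing is due 3 April 2025.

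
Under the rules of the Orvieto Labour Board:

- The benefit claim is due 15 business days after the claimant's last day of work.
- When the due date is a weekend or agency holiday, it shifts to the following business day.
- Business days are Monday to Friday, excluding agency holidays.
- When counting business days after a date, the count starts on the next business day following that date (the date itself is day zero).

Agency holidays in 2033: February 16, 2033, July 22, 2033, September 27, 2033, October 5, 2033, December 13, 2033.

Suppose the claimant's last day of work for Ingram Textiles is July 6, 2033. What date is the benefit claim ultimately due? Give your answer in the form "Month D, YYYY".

Starting the day after July 6, 2033 and counting 15 business days lands on July 28, 2033.
Since July 28, 2033 is a Thursday and not a holiday, the date is unchanged.
Final deadline: July 28, 2033.

July 28, 2033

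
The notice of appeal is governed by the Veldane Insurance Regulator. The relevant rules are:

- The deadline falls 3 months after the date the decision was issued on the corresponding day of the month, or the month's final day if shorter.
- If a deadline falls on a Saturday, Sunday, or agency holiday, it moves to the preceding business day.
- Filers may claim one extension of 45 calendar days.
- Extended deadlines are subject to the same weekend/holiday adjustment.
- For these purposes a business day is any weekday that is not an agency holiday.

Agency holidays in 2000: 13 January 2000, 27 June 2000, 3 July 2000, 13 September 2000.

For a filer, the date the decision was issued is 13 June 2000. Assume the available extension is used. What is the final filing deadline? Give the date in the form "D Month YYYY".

Moving 3 months forward from 13 June 2000 on the corresponding day gives 13 September 2000.
13 September 2000 falls on a listed holiday. Rolling to the preceding business day gives 12 September 2000, a Tuesday.
Add the 45 calendar-day extension to 12 September 2000: 27 October 2000.
Since 27 October 2000 is a Friday and not a holiday, the date is unchanged.
So the filing is due 27 October 2000.

27 October 2000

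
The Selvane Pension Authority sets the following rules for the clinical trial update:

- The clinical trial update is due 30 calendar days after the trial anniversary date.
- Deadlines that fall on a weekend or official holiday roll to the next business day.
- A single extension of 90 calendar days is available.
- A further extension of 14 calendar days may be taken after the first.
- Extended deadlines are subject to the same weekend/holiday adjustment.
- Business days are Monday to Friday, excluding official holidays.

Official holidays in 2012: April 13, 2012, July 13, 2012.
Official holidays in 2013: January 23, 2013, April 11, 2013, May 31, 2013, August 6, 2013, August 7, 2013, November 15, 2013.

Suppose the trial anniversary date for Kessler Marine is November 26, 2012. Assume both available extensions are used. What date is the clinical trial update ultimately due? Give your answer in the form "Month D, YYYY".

April 9, 2013

Trigger date November 26, 2012 + 30 calendar days = December 26, 2012.
December 26, 2012 falls on a Wednesday, which is a business day, so no adjustment is needed.
Add the 90 calendar-day extension to December 26, 2012: March 26, 2013.
March 26, 2013 is a Tuesday and not a listed holiday, so it stands.
Applying the 14-calendar-day extension: March 26, 2013 + 14 days = April 9, 2013.
April 9, 2013 is a Tuesday and not a listed holiday, so it stands.
Deadline: April 9, 2013.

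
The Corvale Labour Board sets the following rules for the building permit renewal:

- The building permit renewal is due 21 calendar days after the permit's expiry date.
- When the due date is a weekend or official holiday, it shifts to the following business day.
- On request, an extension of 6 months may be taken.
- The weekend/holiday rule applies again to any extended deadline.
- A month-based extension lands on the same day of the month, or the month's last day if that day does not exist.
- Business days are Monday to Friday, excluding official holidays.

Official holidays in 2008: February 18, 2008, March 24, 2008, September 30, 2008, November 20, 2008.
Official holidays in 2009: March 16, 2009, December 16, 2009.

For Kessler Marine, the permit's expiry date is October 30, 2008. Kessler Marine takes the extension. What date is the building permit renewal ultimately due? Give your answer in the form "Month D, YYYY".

May 21, 2009

From October 30, 2008, 21 calendar days later is November 20, 2008.
November 20, 2008 is a listed holiday, so it moves to the next business day, November 21, 2008 (Friday).
Applying the 6 months extension: 6 months after November 21, 2008 is May 21, 2009.
May 21, 2009 is a Thursday and not a listed holiday, so it stands.
Final deadline: May 21, 2009.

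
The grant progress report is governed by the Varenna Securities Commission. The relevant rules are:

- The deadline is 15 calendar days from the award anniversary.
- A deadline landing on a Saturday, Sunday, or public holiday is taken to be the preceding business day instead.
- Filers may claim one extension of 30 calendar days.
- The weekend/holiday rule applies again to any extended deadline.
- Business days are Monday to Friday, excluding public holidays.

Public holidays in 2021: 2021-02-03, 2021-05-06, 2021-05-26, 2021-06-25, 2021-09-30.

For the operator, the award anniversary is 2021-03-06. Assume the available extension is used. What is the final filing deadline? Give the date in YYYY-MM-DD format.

2021-04-16

Trigger date 2021-03-06 + 15 calendar days = 2021-03-21.
2021-03-21 falls on a Sunday. Rolling to the preceding business day gives 2021-03-19, a Friday.
Add the 30 calendar-day extension to 2021-03-19: 2021-04-18.
2021-04-18 falls on a Sunday. Rolling to the preceding business day gives 2021-04-16, a Friday.
Final deadline: 2021-04-16.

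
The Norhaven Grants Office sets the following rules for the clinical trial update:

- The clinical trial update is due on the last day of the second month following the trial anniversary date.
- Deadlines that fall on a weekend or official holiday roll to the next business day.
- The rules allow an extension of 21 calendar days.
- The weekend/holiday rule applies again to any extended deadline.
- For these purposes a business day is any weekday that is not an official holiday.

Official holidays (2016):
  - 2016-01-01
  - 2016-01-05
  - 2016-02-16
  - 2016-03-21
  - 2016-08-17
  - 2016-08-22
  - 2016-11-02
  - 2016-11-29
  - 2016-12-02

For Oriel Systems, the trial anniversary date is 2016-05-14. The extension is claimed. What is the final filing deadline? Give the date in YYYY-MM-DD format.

2 months after 2016-05-14 falls in July 2016; the last day of that month is 2016-07-31.
2016-07-31 is a Sunday; the next business day is 2016-08-01 (Monday).
The 21-calendar-day extension moves the deadline from 2016-08-01 to 2016-08-22.
2016-08-22 falls on a listed holiday. Rolling to the next business day gives 2016-08-23, a Tuesday.
The final due date is 2016-08-23.

2016-08-23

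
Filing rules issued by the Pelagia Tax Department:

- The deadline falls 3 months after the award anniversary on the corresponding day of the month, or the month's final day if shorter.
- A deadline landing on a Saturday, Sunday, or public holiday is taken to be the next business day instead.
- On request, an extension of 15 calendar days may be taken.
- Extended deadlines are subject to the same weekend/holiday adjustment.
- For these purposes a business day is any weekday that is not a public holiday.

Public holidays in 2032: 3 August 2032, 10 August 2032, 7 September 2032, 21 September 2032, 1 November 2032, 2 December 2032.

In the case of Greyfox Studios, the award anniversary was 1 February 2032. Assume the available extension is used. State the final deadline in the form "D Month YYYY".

18 May 2032

Moving 3 months forward from 1 February 2032 on the corresponding day gives 1 May 2032.
Because 1 May 2032 is a Saturday, the deadline becomes 3 May 2032 (Monday).
With the 15-day extension, 3 May 2032 becomes 18 May 2032.
18 May 2032 falls on a Tuesday, which is a business day, so no adjustment is needed.
The final due date is 18 May 2032.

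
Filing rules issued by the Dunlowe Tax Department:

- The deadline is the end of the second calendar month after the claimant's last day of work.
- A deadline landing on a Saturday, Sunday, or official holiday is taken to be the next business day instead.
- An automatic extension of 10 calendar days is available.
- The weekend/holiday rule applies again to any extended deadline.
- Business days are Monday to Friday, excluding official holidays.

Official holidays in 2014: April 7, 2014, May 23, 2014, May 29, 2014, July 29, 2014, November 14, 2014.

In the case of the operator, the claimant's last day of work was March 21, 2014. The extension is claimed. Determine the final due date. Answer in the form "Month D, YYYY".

June 12, 2014

2 months after March 21, 2014 falls in May 2014; the last day of that month is May 31, 2014.
Because May 31, 2014 is a Saturday, the deadline becomes June 2, 2014 (Monday).
Applying the 10-calendar-day extension: June 2, 2014 + 10 days = June 12, 2014.
June 12, 2014 is a Thursday and not a listed holiday, so it stands.
So the filing is due June 12, 2014.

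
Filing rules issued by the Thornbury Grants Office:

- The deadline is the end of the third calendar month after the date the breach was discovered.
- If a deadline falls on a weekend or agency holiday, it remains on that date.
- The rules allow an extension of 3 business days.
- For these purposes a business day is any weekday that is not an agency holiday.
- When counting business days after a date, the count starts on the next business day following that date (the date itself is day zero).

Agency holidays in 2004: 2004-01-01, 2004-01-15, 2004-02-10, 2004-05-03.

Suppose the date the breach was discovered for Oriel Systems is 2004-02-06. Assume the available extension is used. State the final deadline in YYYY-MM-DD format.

3 months after 2004-02-06 falls in May 2004; the last day of that month is 2004-05-31.
2004-05-31 falls on a Monday. The rules make no weekend/holiday allowance, so it remains 2004-05-31.
Counting 3 further business days from 2004-05-31 reaches 2004-06-03.
2004-06-03 is a Thursday; no weekend or holiday adjustment applies.
So the filing is due 2004-06-03.

2004-06-03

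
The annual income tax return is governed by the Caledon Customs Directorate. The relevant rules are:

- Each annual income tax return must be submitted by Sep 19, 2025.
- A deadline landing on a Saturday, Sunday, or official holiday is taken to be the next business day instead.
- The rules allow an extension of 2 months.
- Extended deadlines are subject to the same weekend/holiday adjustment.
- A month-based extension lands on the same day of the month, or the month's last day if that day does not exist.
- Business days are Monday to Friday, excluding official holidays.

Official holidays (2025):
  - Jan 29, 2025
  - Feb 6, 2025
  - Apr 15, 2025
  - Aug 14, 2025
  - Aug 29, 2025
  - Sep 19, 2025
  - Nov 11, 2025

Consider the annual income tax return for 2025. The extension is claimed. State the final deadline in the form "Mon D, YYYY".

Nov 24, 2025

The stated deadline is Sep 19, 2025.
Because Sep 19, 2025 is a listed holiday, the deadline becomes Sep 22, 2025 (Monday).
Applying the 2 months extension: 2 months after Sep 22, 2025 is Nov 22, 2025.
Because Nov 22, 2025 is a Saturday, the deadline becomes Nov 24, 2025 (Monday).
Final deadline: Nov 24, 2025.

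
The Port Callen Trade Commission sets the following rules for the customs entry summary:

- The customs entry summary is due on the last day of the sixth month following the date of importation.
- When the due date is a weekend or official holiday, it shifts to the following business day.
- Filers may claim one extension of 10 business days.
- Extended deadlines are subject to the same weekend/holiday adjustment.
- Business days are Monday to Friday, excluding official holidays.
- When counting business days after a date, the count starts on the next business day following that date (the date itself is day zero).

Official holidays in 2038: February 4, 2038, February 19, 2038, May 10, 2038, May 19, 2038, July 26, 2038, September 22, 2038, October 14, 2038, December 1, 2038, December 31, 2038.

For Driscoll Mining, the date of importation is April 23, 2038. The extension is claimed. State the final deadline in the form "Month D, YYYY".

November 15, 2038

6 months after April 23, 2038 is October 2038; that month ends on October 31, 2038.
Because October 31, 2038 is a Sunday, the deadline becomes November 1, 2038 (Monday).
Counting 10 further business days from November 1, 2038 reaches November 15, 2038.
November 15, 2038 is a Monday and not a listed holiday, so it stands.
The final due date is November 15, 2038.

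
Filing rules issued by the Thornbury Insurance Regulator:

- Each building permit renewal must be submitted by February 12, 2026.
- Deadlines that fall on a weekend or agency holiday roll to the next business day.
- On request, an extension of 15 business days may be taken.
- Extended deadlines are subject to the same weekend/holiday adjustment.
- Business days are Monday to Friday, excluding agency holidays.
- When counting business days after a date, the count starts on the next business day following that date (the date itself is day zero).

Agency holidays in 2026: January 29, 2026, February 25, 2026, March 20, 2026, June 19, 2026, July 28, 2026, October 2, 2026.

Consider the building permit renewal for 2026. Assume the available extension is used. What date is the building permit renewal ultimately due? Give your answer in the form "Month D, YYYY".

The stated deadline is February 12, 2026.
February 12, 2026 falls on a Thursday, which is a business day, so no adjustment is needed.
The 15-business-day extension runs from February 12, 2026 to March 6, 2026.
March 6, 2026 is a Friday and not a listed holiday, so it stands.
Deadline: March 6, 2026.

March 6, 2026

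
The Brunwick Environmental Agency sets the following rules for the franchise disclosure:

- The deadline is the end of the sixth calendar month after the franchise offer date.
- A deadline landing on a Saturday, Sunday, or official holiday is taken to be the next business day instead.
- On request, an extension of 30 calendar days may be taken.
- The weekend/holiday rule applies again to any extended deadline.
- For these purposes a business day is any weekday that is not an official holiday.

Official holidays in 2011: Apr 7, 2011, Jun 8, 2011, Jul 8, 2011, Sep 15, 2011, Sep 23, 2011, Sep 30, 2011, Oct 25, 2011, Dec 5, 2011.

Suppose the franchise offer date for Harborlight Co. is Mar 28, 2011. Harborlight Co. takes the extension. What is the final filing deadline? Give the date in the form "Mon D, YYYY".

Nov 2, 2011

6 months after Mar 28, 2011 is September 2011; that month ends on Sep 30, 2011.
Because Sep 30, 2011 is a listed holiday, the deadline becomes Oct 3, 2011 (Monday).
The 30-calendar-day extension moves the deadline from Oct 3, 2011 to Nov 2, 2011.
Nov 2, 2011 (Wednesday) is already a business day.
The final due date is Nov 2, 2011.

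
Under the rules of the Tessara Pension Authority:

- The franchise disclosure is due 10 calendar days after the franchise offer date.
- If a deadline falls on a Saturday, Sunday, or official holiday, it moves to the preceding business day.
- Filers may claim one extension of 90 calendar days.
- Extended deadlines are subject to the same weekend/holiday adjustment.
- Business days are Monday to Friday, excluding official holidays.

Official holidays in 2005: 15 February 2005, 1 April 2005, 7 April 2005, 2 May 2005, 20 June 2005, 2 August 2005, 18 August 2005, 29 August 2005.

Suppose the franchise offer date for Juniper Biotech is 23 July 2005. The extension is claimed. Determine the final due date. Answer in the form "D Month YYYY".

28 October 2005

Trigger date 23 July 2005 + 10 calendar days = 2 August 2005.
Because 2 August 2005 is a listed holiday, the deadline becomes 1 August 2005 (Monday).
Applying the 90-calendar-day extension: 1 August 2005 + 90 days = 30 October 2005.
30 October 2005 is a Sunday, so it moves to the preceding business day, 28 October 2005 (Friday).
The final due date is 28 October 2005.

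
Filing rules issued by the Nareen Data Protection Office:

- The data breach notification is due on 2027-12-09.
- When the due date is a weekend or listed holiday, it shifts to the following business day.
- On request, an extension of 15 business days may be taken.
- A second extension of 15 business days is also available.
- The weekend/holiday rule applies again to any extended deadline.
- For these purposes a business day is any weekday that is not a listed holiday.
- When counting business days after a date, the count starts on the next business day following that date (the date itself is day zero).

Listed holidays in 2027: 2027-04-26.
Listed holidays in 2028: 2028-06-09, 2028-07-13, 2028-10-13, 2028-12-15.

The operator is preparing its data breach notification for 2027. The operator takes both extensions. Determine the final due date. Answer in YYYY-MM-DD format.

Start from the fixed due date, 2027-12-09.
2027-12-09 is a Thursday and not a listed holiday, so it stands.
The 15-business-day extension runs from 2027-12-09 to 2027-12-30.
2027-12-30 is a Thursday and not a listed holiday, so it stands.
Applying the 15-business-day extension: 15 business days after 2027-12-30 is 2028-01-20.
2028-01-20 (Thursday) is already a business day.
Final deadline: 2028-01-20.

2028-01-20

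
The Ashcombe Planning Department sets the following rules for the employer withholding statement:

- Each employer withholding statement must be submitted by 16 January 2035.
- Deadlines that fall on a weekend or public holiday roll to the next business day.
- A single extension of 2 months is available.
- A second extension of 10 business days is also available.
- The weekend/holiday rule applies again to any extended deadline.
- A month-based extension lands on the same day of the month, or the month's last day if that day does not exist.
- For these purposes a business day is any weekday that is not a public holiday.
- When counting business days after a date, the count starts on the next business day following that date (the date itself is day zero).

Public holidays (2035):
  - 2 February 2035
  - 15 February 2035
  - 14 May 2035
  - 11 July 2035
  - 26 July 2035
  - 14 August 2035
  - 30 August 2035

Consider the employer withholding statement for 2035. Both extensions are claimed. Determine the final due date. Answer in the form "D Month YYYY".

30 March 2035

The stated deadline is 16 January 2035.
16 January 2035 (Tuesday) is already a business day.
Add 2 months to 16 January 2035: 16 March 2035.
16 March 2035 falls on a Friday, which is a business day, so no adjustment is needed.
The 10-business-day extension runs from 16 March 2035 to 30 March 2035.
30 March 2035 (Friday) is already a business day.
The final due date is 30 March 2035.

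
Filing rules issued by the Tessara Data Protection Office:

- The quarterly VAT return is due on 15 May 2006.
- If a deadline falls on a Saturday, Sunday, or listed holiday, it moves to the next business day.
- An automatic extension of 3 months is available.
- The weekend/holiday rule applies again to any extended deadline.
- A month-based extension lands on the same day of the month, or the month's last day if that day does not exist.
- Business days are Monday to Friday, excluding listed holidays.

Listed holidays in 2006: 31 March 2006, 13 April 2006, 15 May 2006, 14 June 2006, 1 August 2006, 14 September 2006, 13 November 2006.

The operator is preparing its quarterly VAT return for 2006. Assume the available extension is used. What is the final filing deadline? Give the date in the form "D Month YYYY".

16 August 2006

Start from the fixed due date, 15 May 2006.
15 May 2006 falls on a listed holiday. Rolling to the next business day gives 16 May 2006, a Tuesday.
Applying the 3 months extension: 3 months after 16 May 2006 is 16 August 2006.
Since 16 August 2006 is a Wednesday and not a holiday, the date is unchanged.
Deadline: 16 August 2006.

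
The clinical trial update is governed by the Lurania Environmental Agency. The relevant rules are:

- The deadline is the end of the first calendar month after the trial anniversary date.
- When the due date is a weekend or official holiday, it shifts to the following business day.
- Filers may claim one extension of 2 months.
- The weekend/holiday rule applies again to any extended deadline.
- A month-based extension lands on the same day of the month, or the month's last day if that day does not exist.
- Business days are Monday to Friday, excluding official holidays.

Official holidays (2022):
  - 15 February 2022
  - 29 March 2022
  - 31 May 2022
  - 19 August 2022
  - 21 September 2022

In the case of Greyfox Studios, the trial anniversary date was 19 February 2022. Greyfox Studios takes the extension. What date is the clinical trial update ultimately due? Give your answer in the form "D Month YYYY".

1 month after 19 February 2022 is March 2022; that month ends on 31 March 2022.
31 March 2022 falls on a Thursday, which is a business day, so no adjustment is needed.
Applying the 2 months extension: 2 months after 31 March 2022 is 31 May 2022.
Because 31 May 2022 is a listed holiday, the deadline becomes 1 June 2022 (Wednesday).
Final deadline: 1 June 2022.

1 June 2022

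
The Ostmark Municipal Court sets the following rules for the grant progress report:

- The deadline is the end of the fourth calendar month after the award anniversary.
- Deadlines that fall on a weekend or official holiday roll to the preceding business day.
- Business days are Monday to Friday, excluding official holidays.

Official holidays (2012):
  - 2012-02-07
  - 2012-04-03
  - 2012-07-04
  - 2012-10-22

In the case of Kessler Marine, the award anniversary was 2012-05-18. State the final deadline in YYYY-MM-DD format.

4 months after 2012-05-18 is September 2012; that month ends on 2012-09-30.
2012-09-30 is a Sunday, so it moves to the preceding business day, 2012-09-28 (Friday).
The final due date is 2012-09-28.

2012-09-28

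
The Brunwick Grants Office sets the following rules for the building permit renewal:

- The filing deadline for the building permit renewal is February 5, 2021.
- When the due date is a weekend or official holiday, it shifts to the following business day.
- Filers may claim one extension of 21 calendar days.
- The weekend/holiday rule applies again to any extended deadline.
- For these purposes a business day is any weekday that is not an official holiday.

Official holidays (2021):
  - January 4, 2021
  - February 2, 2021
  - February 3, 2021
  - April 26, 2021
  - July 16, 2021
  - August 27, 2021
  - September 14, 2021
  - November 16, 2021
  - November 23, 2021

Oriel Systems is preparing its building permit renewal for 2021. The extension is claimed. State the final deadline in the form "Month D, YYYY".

The statutory due date is February 5, 2021.
February 5, 2021 falls on a Friday, which is a business day, so no adjustment is needed.
Add the 21 calendar-day extension to February 5, 2021: February 26, 2021.
Since February 26, 2021 is a Friday and not a holiday, the date is unchanged.
Final deadline: February 26, 2021.

February 26, 2021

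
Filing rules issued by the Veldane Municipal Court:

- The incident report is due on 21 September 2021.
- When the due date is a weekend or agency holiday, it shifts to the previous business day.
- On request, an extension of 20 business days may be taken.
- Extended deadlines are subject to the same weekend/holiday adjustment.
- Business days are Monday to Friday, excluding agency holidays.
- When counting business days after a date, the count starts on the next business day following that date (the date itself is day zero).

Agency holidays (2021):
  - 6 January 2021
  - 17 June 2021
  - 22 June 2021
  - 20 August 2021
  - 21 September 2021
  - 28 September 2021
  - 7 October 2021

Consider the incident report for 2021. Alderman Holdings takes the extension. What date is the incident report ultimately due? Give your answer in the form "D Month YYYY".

21 October 2021

Start from the fixed due date, 21 September 2021.
21 September 2021 falls on a listed holiday. Rolling to the preceding business day gives 20 September 2021, a Monday.
Applying the 20-business-day extension: 20 business days after 20 September 2021 is 21 October 2021.
21 October 2021 (Thursday) is already a business day.
The final due date is 21 October 2021.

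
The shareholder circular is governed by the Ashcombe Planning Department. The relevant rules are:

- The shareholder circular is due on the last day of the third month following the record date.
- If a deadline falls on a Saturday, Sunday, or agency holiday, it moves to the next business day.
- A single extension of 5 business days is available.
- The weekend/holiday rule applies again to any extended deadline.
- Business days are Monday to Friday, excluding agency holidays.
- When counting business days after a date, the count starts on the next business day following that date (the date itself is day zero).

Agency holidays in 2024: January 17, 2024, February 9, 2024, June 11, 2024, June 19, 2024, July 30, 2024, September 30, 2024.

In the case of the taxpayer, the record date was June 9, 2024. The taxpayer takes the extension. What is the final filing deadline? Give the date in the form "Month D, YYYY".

3 months after June 9, 2024 is September 2024; that month ends on September 30, 2024.
September 30, 2024 falls on a listed holiday. Rolling to the next business day gives October 1, 2024, a Tuesday.
Counting 5 further business days from October 1, 2024 reaches October 8, 2024.
October 8, 2024 is a Tuesday and not a listed holiday, so it stands.
Final deadline: October 8, 2024.

October 8, 2024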